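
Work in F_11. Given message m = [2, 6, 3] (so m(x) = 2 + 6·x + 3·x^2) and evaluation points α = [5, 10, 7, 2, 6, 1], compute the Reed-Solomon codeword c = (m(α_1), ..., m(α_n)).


c = [8, 10, 4, 4, 3, 0]

Message polynomial: m(x) = 2 + 6·x + 3·x^2 (mod 11).
For each evaluation point α_i, compute m(α_i) mod 11:
  α_1 = 5: Horner steps 3 → 10 → 8, so m(5) = 8.
  α_2 = 10: Horner steps 3 → 3 → 10, so m(10) = 10.
  α_3 = 7: Horner steps 3 → 5 → 4, so m(7) = 4.
  α_4 = 2: Horner steps 3 → 1 → 4, so m(2) = 4.
  α_5 = 6: Horner steps 3 → 2 → 3, so m(6) = 3.
  α_6 = 1: Horner steps 3 → 9 → 0, so m(1) = 0.
Codeword c = [8, 10, 4, 4, 3, 0] ∈ F_11^6.


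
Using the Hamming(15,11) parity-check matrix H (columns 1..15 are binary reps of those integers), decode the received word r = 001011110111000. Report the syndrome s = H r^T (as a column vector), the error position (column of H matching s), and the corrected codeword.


s = (0, 0, 1, 0)^T, error position = 2, corrected codeword c = 011011110111000

Compute s = H r^T mod 2 one row at a time:
  s_1 = 1 + 0 + 1 + 1 + 1 + 0 + 0 + 0 = 4 ≡ 0 (mod 2).
  s_2 = 0 + 1 + 1 + 1 + 1 + 0 + 0 + 0 = 4 ≡ 0 (mod 2).
  s_3 = 0 + 1 + 1 + 1 + 1 + 1 + 0 + 0 = 5 ≡ 1 (mod 2).
  s_4 = 0 + 1 + 1 + 1 + 0 + 1 + 0 + 0 = 4 ≡ 0 (mod 2).
s = (0, 0, 1, 0)^T — this equals column 2 of H (binary 0010), so error is at position 2.
Correct: flip bit 2 of r = 001011110111000 to get c = 011011110111000.


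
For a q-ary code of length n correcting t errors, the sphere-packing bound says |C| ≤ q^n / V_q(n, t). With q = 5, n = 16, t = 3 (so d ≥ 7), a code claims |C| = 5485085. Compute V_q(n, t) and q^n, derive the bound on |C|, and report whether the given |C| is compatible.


V_q(n, t) = 37825, q^n = 152587890625, Hamming bound = 4034048, |C| = 5485085 > bound (violated).

Step 1: Compute V_q(n, t) = Σ_{j=0}^3 C(n, j) (q−1)^j.
  j = 0: C(16,0)·(4)^0 = 1·1 = 1.
  j = 1: C(16,1)·(4)^1 = 16·4 = 64.
  j = 2: C(16,2)·(4)^2 = 120·16 = 1920.
  j = 3: C(16,3)·(4)^3 = 560·64 = 35840.
  V_q(n, t) = 1 + 64 + 1920 + 35840 = 37825.
Step 2: q^n = 5^16 = 152587890625.
Step 3: Hamming bound ⌊q^n / V_q(n,t)⌋ = ⌊152587890625/37825⌋ = 4034048.
Step 4: Compare |C| = 5485085 to 4034048: violated.
The claimed |C| lies above the Hamming bound, so no 5-ary code of length 16 with d ≥ 7 can have 5485085 codewords.


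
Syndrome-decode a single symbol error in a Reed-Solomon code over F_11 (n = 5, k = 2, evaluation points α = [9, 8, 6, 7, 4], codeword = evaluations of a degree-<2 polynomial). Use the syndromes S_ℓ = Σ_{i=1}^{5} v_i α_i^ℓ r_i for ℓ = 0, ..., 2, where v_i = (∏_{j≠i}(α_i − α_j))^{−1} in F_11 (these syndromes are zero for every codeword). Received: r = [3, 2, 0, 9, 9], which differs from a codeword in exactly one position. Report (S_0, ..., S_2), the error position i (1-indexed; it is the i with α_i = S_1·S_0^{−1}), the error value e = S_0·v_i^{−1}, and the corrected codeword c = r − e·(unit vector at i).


S = (5, 2, 3), error at position 4, error magnitude e = 8, c = [3, 2, 0, 1, 9].

Step 1: column multipliers v_i = (∏_{j≠i}(α_i − α_j))^{−1} mod 11.
  i = 1 (α = 9): (9−8)(9−6)(9−7)(9−4) = 1·3·2·5 = 30 ≡ 8, so v_1 = 8^{−1} = 7 (mod 11).
  i = 2 (α = 8): (8−9)(8−6)(8−7)(8−4) = (−1)·2·1·4 = −8 ≡ 3, so v_2 = 3^{−1} = 4 (mod 11).
  i = 3 (α = 6): (6−9)(6−8)(6−7)(6−4) = (−3)·(−2)·(−1)·2 = −12 ≡ 10, so v_3 = 10^{−1} = 10 (mod 11).
  i = 4 (α = 7): (7−9)(7−8)(7−6)(7−4) = (−2)·(−1)·1·3 = 6 ≡ 6, so v_4 = 6^{−1} = 2 (mod 11).
  i = 5 (α = 4): (4−9)(4−8)(4−6)(4−7) = (−5)·(−4)·(−2)·(−3) = 120 ≡ 10, so v_5 = 10^{−1} = 10 (mod 11).
  v = [7, 4, 10, 2, 10].
Step 2: syndromes of r = [3, 2, 0, 9, 9] (all sums mod 11).
  S_0 = Σ v_i r_i = 7·3 + 4·2 + 10·0 + 2·9 + 10·9 = 137 ≡ 5.
  S_1 = Σ v_i α_i r_i = 7·9·3 + 4·8·2 + 10·6·0 + 2·7·9 + 10·4·9 = 739 ≡ 2.
  α_i^2 mod 11 = [4, 9, 3, 5, 5].
  S_2 = Σ v_i α_i^2 r_i = 7·4·3 + 4·9·2 + 10·3·0 + 2·5·9 + 10·5·9 = 696 ≡ 3.
  S = (5, 2, 3) ≠ 0, so r is not a codeword (an error is present).
Step 3: locate the error. For a single error e at position i, S_ℓ = v_i·e·α_i^ℓ, so α_err = S_1/S_0.
  S_0^{−1} = 5^{−1} = 9 (mod 11), so α_err = 2·9 = 18 ≡ 7 = α_4. Error position i = 4.
  Consistency check: S_2/S_1 = 3·6 = 18 ≡ 7 = α_err ✓ (single-error assumption holds).
Step 4: error magnitude e = S_0/v_4 = S_0·∏_{j≠4}(α_4 − α_j) = 5·6 = 30 ≡ 8 (mod 11).
Step 5: correct position 4: c_4 = r_4 − e = 9 − 8 ≡ 1 (mod 11). Hence c = [3, 2, 0, 1, 9].
  Check: interpolating c through the α_i gives m(x) = 5 + 1·x (degree < 2) with m(α_i) = c_i for every i, so c is indeed a codeword.


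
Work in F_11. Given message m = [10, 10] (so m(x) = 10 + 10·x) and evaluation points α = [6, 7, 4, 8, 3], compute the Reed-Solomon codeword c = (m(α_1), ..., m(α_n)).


c = [4, 3, 6, 2, 7]

Message polynomial: m(x) = 10 + 10·x (mod 11).
For each evaluation point α_i, compute m(α_i) mod 11:
  α_1 = 6: Horner steps 10 → 4, so m(6) = 4.
  α_2 = 7: Horner steps 10 → 3, so m(7) = 3.
  α_3 = 4: Horner steps 10 → 6, so m(4) = 6.
  α_4 = 8: Horner steps 10 → 2, so m(8) = 2.
  α_5 = 3: Horner steps 10 → 7, so m(3) = 7.
Codeword c = [4, 3, 6, 2, 7] ∈ F_11^5.


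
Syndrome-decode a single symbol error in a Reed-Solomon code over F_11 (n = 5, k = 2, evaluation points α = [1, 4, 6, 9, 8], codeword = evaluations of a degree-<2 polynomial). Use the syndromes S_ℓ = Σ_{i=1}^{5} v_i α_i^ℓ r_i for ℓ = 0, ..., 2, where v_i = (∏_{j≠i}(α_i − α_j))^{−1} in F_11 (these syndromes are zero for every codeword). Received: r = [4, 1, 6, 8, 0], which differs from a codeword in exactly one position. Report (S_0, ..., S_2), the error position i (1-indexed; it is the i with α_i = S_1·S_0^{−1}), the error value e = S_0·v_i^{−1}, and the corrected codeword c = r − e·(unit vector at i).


S = (4, 4, 4), error at position 1, error magnitude e = 5, c = [10, 1, 6, 8, 0].

Step 1: column multipliers v_i = (∏_{j≠i}(α_i − α_j))^{−1} mod 11.
  i = 1 (α = 1): (1−4)(1−6)(1−9)(1−8) = (−3)·(−5)·(−8)·(−7) = 840 ≡ 4, so v_1 = 4^{−1} = 3 (mod 11).
  i = 2 (α = 4): (4−1)(4−6)(4−9)(4−8) = 3·(−2)·(−5)·(−4) = −120 ≡ 1, so v_2 = 1^{−1} = 1 (mod 11).
  i = 3 (α = 6): (6−1)(6−4)(6−9)(6−8) = 5·2·(−3)·(−2) = 60 ≡ 5, so v_3 = 5^{−1} = 9 (mod 11).
  i = 4 (α = 9): (9−1)(9−4)(9−6)(9−8) = 8·5·3·1 = 120 ≡ 10, so v_4 = 10^{−1} = 10 (mod 11).
  i = 5 (α = 8): (8−1)(8−4)(8−6)(8−9) = 7·4·2·(−1) = −56 ≡ 10, so v_5 = 10^{−1} = 10 (mod 11).
  v = [3, 1, 9, 10, 10].
Step 2: syndromes of r = [4, 1, 6, 8, 0] (all sums mod 11).
  S_0 = Σ v_i r_i = 3·4 + 1·1 + 9·6 + 10·8 + 10·0 = 147 ≡ 4.
  S_1 = Σ v_i α_i r_i = 3·1·4 + 1·4·1 + 9·6·6 + 10·9·8 + 10·8·0 = 1060 ≡ 4.
  α_i^2 mod 11 = [1, 5, 3, 4, 9].
  S_2 = Σ v_i α_i^2 r_i = 3·1·4 + 1·5·1 + 9·3·6 + 10·4·8 + 10·9·0 = 499 ≡ 4.
  S = (4, 4, 4) ≠ 0, so r is not a codeword (an error is present).
Step 3: locate the error. For a single error e at position i, S_ℓ = v_i·e·α_i^ℓ, so α_err = S_1/S_0.
  S_0^{−1} = 4^{−1} = 3 (mod 11), so α_err = 4·3 = 12 ≡ 1 = α_1. Error position i = 1.
  Consistency check: S_2/S_1 = 4·3 = 12 ≡ 1 = α_err ✓ (single-error assumption holds).
Step 4: error magnitude e = S_0/v_1 = S_0·∏_{j≠1}(α_1 − α_j) = 4·4 = 16 ≡ 5 (mod 11).
Step 5: correct position 1: c_1 = r_1 − e = 4 − 5 ≡ 10 (mod 11). Hence c = [10, 1, 6, 8, 0].
  Check: interpolating c through the α_i gives m(x) = 2 + 8·x (degree < 2) with m(α_i) = c_i for every i, so c is indeed a codeword.


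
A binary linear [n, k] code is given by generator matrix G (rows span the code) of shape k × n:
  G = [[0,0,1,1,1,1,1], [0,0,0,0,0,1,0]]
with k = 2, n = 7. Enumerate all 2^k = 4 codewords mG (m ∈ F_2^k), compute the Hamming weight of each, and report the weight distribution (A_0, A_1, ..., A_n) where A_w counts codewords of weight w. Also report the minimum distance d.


Weight distribution: A_0 = 1, A_1 = 1, A_4 = 1, A_5 = 1. Minimum distance d = 1.

Enumerate all 2^2 = 4 messages m ∈ F_2^2.
For each, compute codeword c = mG in F_2^7, then tally its weight.
  m = 00 → c = 0000000, weight = 0.
  m = 10 → c = 0011111, weight = 5.
  m = 01 → c = 0000010, weight = 1.
  m = 11 → c = 0011101, weight = 4.
Tally weights:
  weight 0: 1 codewords.
  weight 1: 1 codewords.
  weight 4: 1 codewords.
  weight 5: 1 codewords.
Minimum distance d = smallest w > 0 with A_w > 0 = 1.
Sanity: Σ A_w = 4 = 2^2 = 4 ✓.


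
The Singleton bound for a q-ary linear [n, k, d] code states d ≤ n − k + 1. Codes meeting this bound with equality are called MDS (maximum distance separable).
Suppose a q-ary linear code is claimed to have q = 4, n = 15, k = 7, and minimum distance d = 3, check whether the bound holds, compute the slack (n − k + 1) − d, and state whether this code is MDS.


Singleton RHS = n − k + 1 = 9, slack = 6, bound satisfied, not MDS.

Singleton bound: d ≤ n − k + 1.
Here n = 15, k = 7, so n − k + 1 = 9.
Given d = 3, check d ≤ 9: YES.
Slack = (n − k + 1) − d = 6.
The code is NOT MDS (slack = 6 > 0).
Description: the claimed parameters are [15, 7, 3]_4; such a code would be non-MDS.


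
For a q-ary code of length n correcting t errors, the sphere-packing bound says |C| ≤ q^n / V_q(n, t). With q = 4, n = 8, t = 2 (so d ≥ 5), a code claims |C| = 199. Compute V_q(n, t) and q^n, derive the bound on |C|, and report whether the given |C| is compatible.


V_q(n, t) = 277, q^n = 65536, Hamming bound = 236, |C| = 199 ≤ bound (satisfied).

Step 1: Compute V_q(n, t) = Σ_{j=0}^2 C(n, j) (q−1)^j.
  j = 0: C(8,0)·(3)^0 = 1·1 = 1.
  j = 1: C(8,1)·(3)^1 = 8·3 = 24.
  j = 2: C(8,2)·(3)^2 = 28·9 = 252.
  V_q(n, t) = 1 + 24 + 252 = 277.
Step 2: q^n = 4^8 = 65536.
Step 3: Hamming bound ⌊q^n / V_q(n,t)⌋ = ⌊65536/277⌋ = 236.
Step 4: Compare |C| = 199 to 236: satisfied.
The claimed |C| lies below the Hamming bound.


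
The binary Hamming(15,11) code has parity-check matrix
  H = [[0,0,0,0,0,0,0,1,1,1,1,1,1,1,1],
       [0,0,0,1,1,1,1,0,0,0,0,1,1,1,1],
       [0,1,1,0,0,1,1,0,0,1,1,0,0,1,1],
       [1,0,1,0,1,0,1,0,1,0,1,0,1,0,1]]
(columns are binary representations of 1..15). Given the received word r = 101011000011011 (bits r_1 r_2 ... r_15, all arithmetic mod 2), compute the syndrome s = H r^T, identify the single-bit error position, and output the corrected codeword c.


s = (0, 1, 1, 1)^T, error position = 7, corrected codeword c = 101011100011011

Compute s = H r^T mod 2 one row at a time:
  s_1 = 0 + 0 + 0 + 1 + 1 + 0 + 1 + 1 = 4 ≡ 0 (mod 2).
  s_2 = 0 + 1 + 1 + 0 + 1 + 0 + 1 + 1 = 5 ≡ 1 (mod 2).
  s_3 = 0 + 1 + 1 + 0 + 0 + 1 + 1 + 1 = 5 ≡ 1 (mod 2).
  s_4 = 1 + 1 + 1 + 0 + 0 + 1 + 0 + 1 = 5 ≡ 1 (mod 2).
s = (0, 1, 1, 1)^T — this equals column 7 of H (binary 0111), so error is at position 7.
Correct: flip bit 7 of r = 101011000011011 to get c = 101011100011011.


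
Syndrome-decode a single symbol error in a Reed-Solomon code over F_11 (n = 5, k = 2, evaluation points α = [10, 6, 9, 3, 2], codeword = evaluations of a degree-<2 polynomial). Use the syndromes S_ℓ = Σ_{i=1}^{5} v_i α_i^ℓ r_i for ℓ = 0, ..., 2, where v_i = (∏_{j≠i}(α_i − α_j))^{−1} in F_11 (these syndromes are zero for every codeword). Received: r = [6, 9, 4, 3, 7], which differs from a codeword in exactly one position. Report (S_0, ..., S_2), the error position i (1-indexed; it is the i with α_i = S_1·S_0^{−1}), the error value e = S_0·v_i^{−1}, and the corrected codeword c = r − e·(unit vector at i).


S = (7, 3, 6), error at position 5, error magnitude e = 6, c = [6, 9, 4, 3, 1].

Step 1: column multipliers v_i = (∏_{j≠i}(α_i − α_j))^{−1} mod 11.
  i = 1 (α = 10): (10−6)(10−9)(10−3)(10−2) = 4·1·7·8 = 224 ≡ 4, so v_1 = 4^{−1} = 3 (mod 11).
  i = 2 (α = 6): (6−10)(6−9)(6−3)(6−2) = (−4)·(−3)·3·4 = 144 ≡ 1, so v_2 = 1^{−1} = 1 (mod 11).
  i = 3 (α = 9): (9−10)(9−6)(9−3)(9−2) = (−1)·3·6·7 = −126 ≡ 6, so v_3 = 6^{−1} = 2 (mod 11).
  i = 4 (α = 3): (3−10)(3−6)(3−9)(3−2) = (−7)·(−3)·(−6)·1 = −126 ≡ 6, so v_4 = 6^{−1} = 2 (mod 11).
  i = 5 (α = 2): (2−10)(2−6)(2−9)(2−3) = (−8)·(−4)·(−7)·(−1) = 224 ≡ 4, so v_5 = 4^{−1} = 3 (mod 11).
  v = [3, 1, 2, 2, 3].
Step 2: syndromes of r = [6, 9, 4, 3, 7] (all sums mod 11).
  S_0 = Σ v_i r_i = 3·6 + 1·9 + 2·4 + 2·3 + 3·7 = 62 ≡ 7.
  S_1 = Σ v_i α_i r_i = 3·10·6 + 1·6·9 + 2·9·4 + 2·3·3 + 3·2·7 = 366 ≡ 3.
  α_i^2 mod 11 = [1, 3, 4, 9, 4].
  S_2 = Σ v_i α_i^2 r_i = 3·1·6 + 1·3·9 + 2·4·4 + 2·9·3 + 3·4·7 = 215 ≡ 6.
  S = (7, 3, 6) ≠ 0, so r is not a codeword (an error is present).
Step 3: locate the error. For a single error e at position i, S_ℓ = v_i·e·α_i^ℓ, so α_err = S_1/S_0.
  S_0^{−1} = 7^{−1} = 8 (mod 11), so α_err = 3·8 = 24 ≡ 2 = α_5. Error position i = 5.
  Consistency check: S_2/S_1 = 6·4 = 24 ≡ 2 = α_err ✓ (single-error assumption holds).
Step 4: error magnitude e = S_0/v_5 = S_0·∏_{j≠5}(α_5 − α_j) = 7·4 = 28 ≡ 6 (mod 11).
Step 5: correct position 5: c_5 = r_5 − e = 7 − 6 ≡ 1 (mod 11). Hence c = [6, 9, 4, 3, 1].
  Check: interpolating c through the α_i gives m(x) = 8 + 2·x (degree < 2) with m(α_i) = c_i for every i, so c is indeed a codeword.


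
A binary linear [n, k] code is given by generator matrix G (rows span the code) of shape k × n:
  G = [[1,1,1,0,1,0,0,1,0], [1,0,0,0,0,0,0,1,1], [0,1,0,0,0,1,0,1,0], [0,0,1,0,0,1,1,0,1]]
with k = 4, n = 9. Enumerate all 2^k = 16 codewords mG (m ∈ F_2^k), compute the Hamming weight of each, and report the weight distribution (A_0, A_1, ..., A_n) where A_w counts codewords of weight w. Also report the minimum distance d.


Weight distribution: A_0 = 1, A_3 = 3, A_4 = 7, A_5 = 4, A_7 = 1. Minimum distance d = 3.

Enumerate all 2^4 = 16 messages m ∈ F_2^4.
For each, compute codeword c = mG in F_2^9, then tally its weight.
  m = 0000 → c = 000000000, weight = 0.
  m = 1000 → c = 111010010, weight = 5.
  m = 0100 → c = 100000011, weight = 3.
  m = 1100 → c = 011010001, weight = 4.
  m = 0010 → c = 010001010, weight = 3.
  m = 1010 → c = 101011000, weight = 4.
  m = 0110 → c = 110001001, weight = 4.
  m = 1110 → c = 001011011, weight = 5.
  m = 0001 → c = 001001101, weight = 4.
  m = 1001 → c = 110011111, weight = 7.
  m = 0101 → c = 101001110, weight = 5.
  m = 1101 → c = 010011100, weight = 4.
  m = 0011 → c = 011000111, weight = 5.
  m = 1011 → c = 100010101, weight = 4.
  m = 0111 → c = 111000100, weight = 4.
  m = 1111 → c = 000010110, weight = 3.
Tally weights:
  weight 0: 1 codewords.
  weight 3: 3 codewords.
  weight 4: 7 codewords.
  weight 5: 4 codewords.
  weight 7: 1 codewords.
Minimum distance d = smallest w > 0 with A_w > 0 = 3.
Sanity: Σ A_w = 16 = 2^4 = 16 ✓.


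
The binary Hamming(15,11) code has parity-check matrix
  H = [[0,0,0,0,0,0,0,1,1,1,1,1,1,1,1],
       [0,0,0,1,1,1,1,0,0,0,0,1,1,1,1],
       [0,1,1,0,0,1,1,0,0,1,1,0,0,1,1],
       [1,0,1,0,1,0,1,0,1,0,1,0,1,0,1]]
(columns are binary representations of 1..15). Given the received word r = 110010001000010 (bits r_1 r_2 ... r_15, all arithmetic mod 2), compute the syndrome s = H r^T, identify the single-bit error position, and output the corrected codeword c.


s = (0, 0, 0, 1)^T, error position = 1, corrected codeword c = 010010001000010

Compute s = H r^T mod 2 one row at a time:
  s_1 = 0 + 1 + 0 + 0 + 0 + 0 + 1 + 0 = 2 ≡ 0 (mod 2).
  s_2 = 0 + 1 + 0 + 0 + 0 + 0 + 1 + 0 = 2 ≡ 0 (mod 2).
  s_3 = 1 + 0 + 0 + 0 + 0 + 0 + 1 + 0 = 2 ≡ 0 (mod 2).
  s_4 = 1 + 0 + 1 + 0 + 1 + 0 + 0 + 0 = 3 ≡ 1 (mod 2).
s = (0, 0, 0, 1)^T — this equals column 1 of H (binary 0001), so error is at position 1.
Correct: flip bit 1 of r = 110010001000010 to get c = 010010001000010.


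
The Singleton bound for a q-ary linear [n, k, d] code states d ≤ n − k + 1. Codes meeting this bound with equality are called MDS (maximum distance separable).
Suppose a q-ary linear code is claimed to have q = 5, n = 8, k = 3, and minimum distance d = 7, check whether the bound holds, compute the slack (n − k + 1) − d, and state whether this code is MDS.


Singleton RHS = n − k + 1 = 6, slack = -1, bound violated (no such code; not MDS).

Singleton bound: d ≤ n − k + 1.
Here n = 8, k = 3, so n − k + 1 = 6.
Given d = 7, check d ≤ 6: NO.
Slack = (n − k + 1) − d = -1.
The slack is negative: d = 7 exceeds n − k + 1 = 6 by 1, so the Singleton bound is violated and no linear [8, 3, 7]_5 code can exist. In particular it is not MDS (MDS requires d = n − k + 1 exactly).
Description: the claimed parameters are [8, 3, 7]_5; such a code would be impossible (violates the Singleton bound).


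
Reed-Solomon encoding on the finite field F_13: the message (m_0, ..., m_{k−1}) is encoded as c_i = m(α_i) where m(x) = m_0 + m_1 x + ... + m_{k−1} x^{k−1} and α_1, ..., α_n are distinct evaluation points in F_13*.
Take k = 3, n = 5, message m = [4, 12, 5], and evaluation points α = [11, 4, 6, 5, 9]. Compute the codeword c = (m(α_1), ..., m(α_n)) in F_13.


c = [0, 2, 9, 7, 10]

Message polynomial: m(x) = 4 + 12·x + 5·x^2 (mod 13).
For each evaluation point α_i, compute m(α_i) mod 13:
  α_1 = 11: Horner steps 5 → 2 → 0, so m(11) = 0.
  α_2 = 4: Horner steps 5 → 6 → 2, so m(4) = 2.
  α_3 = 6: Horner steps 5 → 3 → 9, so m(6) = 9.
  α_4 = 5: Horner steps 5 → 11 → 7, so m(5) = 7.
  α_5 = 9: Horner steps 5 → 5 → 10, so m(9) = 10.
Codeword c = [0, 2, 9, 7, 10] ∈ F_13^5.


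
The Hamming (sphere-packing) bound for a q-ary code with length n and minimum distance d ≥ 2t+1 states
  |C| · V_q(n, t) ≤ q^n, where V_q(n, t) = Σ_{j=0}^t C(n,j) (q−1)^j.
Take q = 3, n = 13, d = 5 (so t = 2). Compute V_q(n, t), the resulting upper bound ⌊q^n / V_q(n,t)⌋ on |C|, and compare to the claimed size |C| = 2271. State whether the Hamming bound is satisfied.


V_q(n, t) = 339, q^n = 1594323, Hamming bound = 4703, |C| = 2271 ≤ bound (satisfied).

Step 1: Compute V_q(n, t) = Σ_{j=0}^2 C(n, j) (q−1)^j.
  j = 0: C(13,0)·(2)^0 = 1·1 = 1.
  j = 1: C(13,1)·(2)^1 = 13·2 = 26.
  j = 2: C(13,2)·(2)^2 = 78·4 = 312.
  V_q(n, t) = 1 + 26 + 312 = 339.
Step 2: q^n = 3^13 = 1594323.
Step 3: Hamming bound ⌊q^n / V_q(n,t)⌋ = ⌊1594323/339⌋ = 4703.
Step 4: Compare |C| = 2271 to 4703: satisfied.
The claimed |C| lies below the Hamming bound.


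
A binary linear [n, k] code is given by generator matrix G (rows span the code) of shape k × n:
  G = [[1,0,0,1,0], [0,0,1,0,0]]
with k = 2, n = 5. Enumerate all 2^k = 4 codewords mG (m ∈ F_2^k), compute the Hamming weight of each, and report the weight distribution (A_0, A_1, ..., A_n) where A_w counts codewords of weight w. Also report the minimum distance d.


Weight distribution: A_0 = 1, A_1 = 1, A_2 = 1, A_3 = 1. Minimum distance d = 1.

Enumerate all 2^2 = 4 messages m ∈ F_2^2.
For each, compute codeword c = mG in F_2^5, then tally its weight.
  m = 00 → c = 00000, weight = 0.
  m = 10 → c = 10010, weight = 2.
  m = 01 → c = 00100, weight = 1.
  m = 11 → c = 10110, weight = 3.
Tally weights:
  weight 0: 1 codewords.
  weight 1: 1 codewords.
  weight 2: 1 codewords.
  weight 3: 1 codewords.
Minimum distance d = smallest w > 0 with A_w > 0 = 1.
Sanity: Σ A_w = 4 = 2^2 = 4 ✓.


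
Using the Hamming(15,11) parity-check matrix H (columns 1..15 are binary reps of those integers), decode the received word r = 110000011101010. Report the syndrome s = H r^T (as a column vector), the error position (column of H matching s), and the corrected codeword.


s = (1, 0, 1, 0)^T, error position = 10, corrected codeword c = 110000011001010

Compute s = H r^T mod 2 one row at a time:
  s_1 = 1 + 1 + 1 + 0 + 1 + 0 + 1 + 0 = 5 ≡ 1 (mod 2).
  s_2 = 0 + 0 + 0 + 0 + 1 + 0 + 1 + 0 = 2 ≡ 0 (mod 2).
  s_3 = 1 + 0 + 0 + 0 + 1 + 0 + 1 + 0 = 3 ≡ 1 (mod 2).
  s_4 = 1 + 0 + 0 + 0 + 1 + 0 + 0 + 0 = 2 ≡ 0 (mod 2).
s = (1, 0, 1, 0)^T — this equals column 10 of H (binary 1010), so error is at position 10.
Correct: flip bit 10 of r = 110000011101010 to get c = 110000011001010.


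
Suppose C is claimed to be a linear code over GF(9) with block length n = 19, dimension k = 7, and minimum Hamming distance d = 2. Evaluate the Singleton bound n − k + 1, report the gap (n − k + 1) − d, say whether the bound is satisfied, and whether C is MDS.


Singleton RHS = n − k + 1 = 13, slack = 11, bound satisfied, not MDS.

Singleton bound: d ≤ n − k + 1.
Here n = 19, k = 7, so n − k + 1 = 13.
Given d = 2, check d ≤ 13: YES.
Slack = (n − k + 1) − d = 11.
The code is NOT MDS (slack = 11 > 0).
Description: the claimed parameters are [19, 7, 2]_9; such a code would be non-MDS.


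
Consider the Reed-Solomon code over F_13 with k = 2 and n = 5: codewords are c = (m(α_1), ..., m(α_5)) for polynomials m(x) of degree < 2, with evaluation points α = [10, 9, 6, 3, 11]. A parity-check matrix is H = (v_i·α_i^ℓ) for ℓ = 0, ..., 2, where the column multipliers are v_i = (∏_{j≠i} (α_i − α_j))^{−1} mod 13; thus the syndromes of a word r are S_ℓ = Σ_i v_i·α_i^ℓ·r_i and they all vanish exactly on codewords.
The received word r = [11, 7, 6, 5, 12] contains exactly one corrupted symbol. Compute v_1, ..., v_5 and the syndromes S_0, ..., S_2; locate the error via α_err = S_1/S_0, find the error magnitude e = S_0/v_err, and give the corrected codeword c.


S = (9, 12, 3), error at position 1, error magnitude e = 8, c = [3, 7, 6, 5, 12].

Step 1: column multipliers v_i = (∏_{j≠i}(α_i − α_j))^{−1} mod 13.
  i = 1 (α = 10): (10−9)(10−6)(10−3)(10−11) = 1·4·7·(−1) = −28 ≡ 11, so v_1 = 11^{−1} = 6 (mod 13).
  i = 2 (α = 9): (9−10)(9−6)(9−3)(9−11) = (−1)·3·6·(−2) = 36 ≡ 10, so v_2 = 10^{−1} = 4 (mod 13).
  i = 3 (α = 6): (6−10)(6−9)(6−3)(6−11) = (−4)·(−3)·3·(−5) = −180 ≡ 2, so v_3 = 2^{−1} = 7 (mod 13).
  i = 4 (α = 3): (3−10)(3−9)(3−6)(3−11) = (−7)·(−6)·(−3)·(−8) = 1008 ≡ 7, so v_4 = 7^{−1} = 2 (mod 13).
  i = 5 (α = 11): (11−10)(11−9)(11−6)(11−3) = 1·2·5·8 = 80 ≡ 2, so v_5 = 2^{−1} = 7 (mod 13).
  v = [6, 4, 7, 2, 7].
Step 2: syndromes of r = [11, 7, 6, 5, 12] (all sums mod 13).
  S_0 = Σ v_i r_i = 6·11 + 4·7 + 7·6 + 2·5 + 7·12 = 230 ≡ 9.
  S_1 = Σ v_i α_i r_i = 6·10·11 + 4·9·7 + 7·6·6 + 2·3·5 + 7·11·12 = 2118 ≡ 12.
  α_i^2 mod 13 = [9, 3, 10, 9, 4].
  S_2 = Σ v_i α_i^2 r_i = 6·9·11 + 4·3·7 + 7·10·6 + 2·9·5 + 7·4·12 = 1524 ≡ 3.
  S = (9, 12, 3) ≠ 0, so r is not a codeword (an error is present).
Step 3: locate the error. For a single error e at position i, S_ℓ = v_i·e·α_i^ℓ, so α_err = S_1/S_0.
  S_0^{−1} = 9^{−1} = 3 (mod 13), so α_err = 12·3 = 36 ≡ 10 = α_1. Error position i = 1.
  Consistency check: S_2/S_1 = 3·12 = 36 ≡ 10 = α_err ✓ (single-error assumption holds).
Step 4: error magnitude e = S_0/v_1 = S_0·∏_{j≠1}(α_1 − α_j) = 9·11 = 99 ≡ 8 (mod 13).
Step 5: correct position 1: c_1 = r_1 − e = 11 − 8 ≡ 3 (mod 13). Hence c = [3, 7, 6, 5, 12].
  Check: interpolating c through the α_i gives m(x) = 4 + 9·x (degree < 2) with m(α_i) = c_i for every i, so c is indeed a codeword.


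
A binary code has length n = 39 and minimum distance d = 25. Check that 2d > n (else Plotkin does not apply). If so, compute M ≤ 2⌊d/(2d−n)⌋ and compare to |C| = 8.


Plotkin bound M ≤ 4; given |C| = 8 > bound (violated).

Check applicability: 2d = 50, n = 39.
2d − n = 11 > 0, so Plotkin applies.
Compute d/(2d−n) = 25/11 ≈ 2.2727.
⌊d/(2d−n)⌋ = 2.
Plotkin bound: M ≤ 2·2 = 4.
Given |C| = 8, check: VIOLATED.
This |C| is above the Plotkin bound, so no binary code with n = 39, d = 25 and 8 codewords exists.


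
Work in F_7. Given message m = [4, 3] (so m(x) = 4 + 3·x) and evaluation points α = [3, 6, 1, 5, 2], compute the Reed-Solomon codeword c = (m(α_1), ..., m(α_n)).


c = [6, 1, 0, 5, 3]

Message polynomial: m(x) = 4 + 3·x (mod 7).
For each evaluation point α_i, compute m(α_i) mod 7:
  α_1 = 3: Horner steps 3 → 6, so m(3) = 6.
  α_2 = 6: Horner steps 3 → 1, so m(6) = 1.
  α_3 = 1: Horner steps 3 → 0, so m(1) = 0.
  α_4 = 5: Horner steps 3 → 5, so m(5) = 5.
  α_5 = 2: Horner steps 3 → 3, so m(2) = 3.
Codeword c = [6, 1, 0, 5, 3] ∈ F_7^5.


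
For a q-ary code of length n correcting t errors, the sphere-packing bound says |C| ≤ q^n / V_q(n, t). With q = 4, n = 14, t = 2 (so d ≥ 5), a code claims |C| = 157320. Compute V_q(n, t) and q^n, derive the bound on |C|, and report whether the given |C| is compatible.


V_q(n, t) = 862, q^n = 268435456, Hamming bound = 311410, |C| = 157320 ≤ bound (satisfied).

Step 1: Compute V_q(n, t) = Σ_{j=0}^2 C(n, j) (q−1)^j.
  j = 0: C(14,0)·(3)^0 = 1·1 = 1.
  j = 1: C(14,1)·(3)^1 = 14·3 = 42.
  j = 2: C(14,2)·(3)^2 = 91·9 = 819.
  V_q(n, t) = 1 + 42 + 819 = 862.
Step 2: q^n = 4^14 = 268435456.
Step 3: Hamming bound ⌊q^n / V_q(n,t)⌋ = ⌊268435456/862⌋ = 311410.
Step 4: Compare |C| = 157320 to 311410: satisfied.
The claimed |C| lies below the Hamming bound.


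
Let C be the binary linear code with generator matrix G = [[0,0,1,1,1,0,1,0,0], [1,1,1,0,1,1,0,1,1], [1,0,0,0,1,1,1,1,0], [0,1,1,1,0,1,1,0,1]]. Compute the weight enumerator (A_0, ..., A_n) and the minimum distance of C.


Weight distribution: A_0 = 1, A_2 = 1, A_3 = 1, A_4 = 5, A_5 = 4, A_6 = 1, A_7 = 3. Minimum distance d = 2.

Enumerate all 2^4 = 16 messages m ∈ F_2^4.
For each, compute codeword c = mG in F_2^9, then tally its weight.
  m = 0000 → c = 000000000, weight = 0.
  m = 1000 → c = 001110100, weight = 4.
  m = 0100 → c = 111011011, weight = 7.
  m = 1100 → c = 110101111, weight = 7.
  m = 0010 → c = 100011110, weight = 5.
  m = 1010 → c = 101101010, weight = 5.
  m = 0110 → c = 011000101, weight = 4.
  m = 1110 → c = 010110001, weight = 4.
  m = 0001 → c = 011101101, weight = 6.
  m = 1001 → c = 010011001, weight = 4.
  m = 0101 → c = 100110110, weight = 5.
  m = 1101 → c = 101000010, weight = 3.
  m = 0011 → c = 111110011, weight = 7.
  m = 1011 → c = 110000111, weight = 5.
  m = 0111 → c = 000101000, weight = 2.
  m = 1111 → c = 001011100, weight = 4.
Tally weights:
  weight 0: 1 codewords.
  weight 2: 1 codewords.
  weight 3: 1 codewords.
  weight 4: 5 codewords.
  weight 5: 4 codewords.
  weight 6: 1 codewords.
  weight 7: 3 codewords.
Minimum distance d = smallest w > 0 with A_w > 0 = 2.
Sanity: Σ A_w = 16 = 2^4 = 16 ✓.


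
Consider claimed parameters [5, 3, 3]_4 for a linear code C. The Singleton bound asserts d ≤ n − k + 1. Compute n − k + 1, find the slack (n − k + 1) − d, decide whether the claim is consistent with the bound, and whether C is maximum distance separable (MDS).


Singleton RHS = n − k + 1 = 3, slack = 0, bound satisfied, MDS.

Singleton bound: d ≤ n − k + 1.
Here n = 5, k = 3, so n − k + 1 = 3.
Given d = 3, check d ≤ 3: YES.
Slack = (n − k + 1) − d = 0.
The code is MDS (slack = 0).
Description: the claimed parameters are [5, 3, 3]_4; such a code would be MDS (meets Singleton bound).


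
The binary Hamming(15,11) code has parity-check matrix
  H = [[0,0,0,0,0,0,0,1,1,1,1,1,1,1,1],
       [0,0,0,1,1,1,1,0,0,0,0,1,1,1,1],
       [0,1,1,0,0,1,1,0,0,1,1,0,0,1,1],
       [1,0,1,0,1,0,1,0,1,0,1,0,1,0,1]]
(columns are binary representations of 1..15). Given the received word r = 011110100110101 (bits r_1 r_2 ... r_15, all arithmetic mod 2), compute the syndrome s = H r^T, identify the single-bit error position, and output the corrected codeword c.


s = (0, 1, 0, 0)^T, error position = 4, corrected codeword c = 011010100110101

Compute s = H r^T mod 2 one row at a time:
  s_1 = 0 + 0 + 1 + 1 + 0 + 1 + 0 + 1 = 4 ≡ 0 (mod 2).
  s_2 = 1 + 1 + 0 + 1 + 0 + 1 + 0 + 1 = 5 ≡ 1 (mod 2).
  s_3 = 1 + 1 + 0 + 1 + 1 + 1 + 0 + 1 = 6 ≡ 0 (mod 2).
  s_4 = 0 + 1 + 1 + 1 + 0 + 1 + 1 + 1 = 6 ≡ 0 (mod 2).
s = (0, 1, 0, 0)^T — this equals column 4 of H (binary 0100), so error is at position 4.
Correct: flip bit 4 of r = 011110100110101 to get c = 011010100110101.


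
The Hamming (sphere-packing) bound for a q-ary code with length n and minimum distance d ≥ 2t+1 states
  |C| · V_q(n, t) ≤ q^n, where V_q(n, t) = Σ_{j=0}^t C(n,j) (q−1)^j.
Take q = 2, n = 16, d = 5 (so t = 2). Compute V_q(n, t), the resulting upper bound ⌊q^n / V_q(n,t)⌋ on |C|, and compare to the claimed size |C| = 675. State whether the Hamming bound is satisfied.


V_q(n, t) = 137, q^n = 65536, Hamming bound = 478, |C| = 675 > bound (violated).

Step 1: Compute V_q(n, t) = Σ_{j=0}^2 C(n, j) (q−1)^j.
  j = 0: C(16,0)·(1)^0 = 1·1 = 1.
  j = 1: C(16,1)·(1)^1 = 16·1 = 16.
  j = 2: C(16,2)·(1)^2 = 120·1 = 120.
  V_q(n, t) = 1 + 16 + 120 = 137.
Step 2: q^n = 2^16 = 65536.
Step 3: Hamming bound ⌊q^n / V_q(n,t)⌋ = ⌊65536/137⌋ = 478.
Step 4: Compare |C| = 675 to 478: violated.
The claimed |C| lies above the Hamming bound, so no 2-ary code of length 16 with d ≥ 5 can have 675 codewords.


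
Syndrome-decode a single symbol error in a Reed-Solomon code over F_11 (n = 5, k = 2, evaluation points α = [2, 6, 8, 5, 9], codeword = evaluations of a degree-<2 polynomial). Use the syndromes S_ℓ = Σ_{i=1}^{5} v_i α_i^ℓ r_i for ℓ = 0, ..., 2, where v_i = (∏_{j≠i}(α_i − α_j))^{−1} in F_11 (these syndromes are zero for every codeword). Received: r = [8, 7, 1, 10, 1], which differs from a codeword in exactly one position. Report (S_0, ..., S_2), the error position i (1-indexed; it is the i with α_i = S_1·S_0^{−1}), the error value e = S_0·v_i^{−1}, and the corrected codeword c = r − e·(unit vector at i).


S = (2, 7, 8), error at position 5, error magnitude e = 3, c = [8, 7, 1, 10, 9].

Step 1: column multipliers v_i = (∏_{j≠i}(α_i − α_j))^{−1} mod 11.
  i = 1 (α = 2): (2−6)(2−8)(2−5)(2−9) = (−4)·(−6)·(−3)·(−7) = 504 ≡ 9, so v_1 = 9^{−1} = 5 (mod 11).
  i = 2 (α = 6): (6−2)(6−8)(6−5)(6−9) = 4·(−2)·1·(−3) = 24 ≡ 2, so v_2 = 2^{−1} = 6 (mod 11).
  i = 3 (α = 8): (8−2)(8−6)(8−5)(8−9) = 6·2·3·(−1) = −36 ≡ 8, so v_3 = 8^{−1} = 7 (mod 11).
  i = 4 (α = 5): (5−2)(5−6)(5−8)(5−9) = 3·(−1)·(−3)·(−4) = −36 ≡ 8, so v_4 = 8^{−1} = 7 (mod 11).
  i = 5 (α = 9): (9−2)(9−6)(9−8)(9−5) = 7·3·1·4 = 84 ≡ 7, so v_5 = 7^{−1} = 8 (mod 11).
  v = [5, 6, 7, 7, 8].
Step 2: syndromes of r = [8, 7, 1, 10, 1] (all sums mod 11).
  S_0 = Σ v_i r_i = 5·8 + 6·7 + 7·1 + 7·10 + 8·1 = 167 ≡ 2.
  S_1 = Σ v_i α_i r_i = 5·2·8 + 6·6·7 + 7·8·1 + 7·5·10 + 8·9·1 = 810 ≡ 7.
  α_i^2 mod 11 = [4, 3, 9, 3, 4].
  S_2 = Σ v_i α_i^2 r_i = 5·4·8 + 6·3·7 + 7·9·1 + 7·3·10 + 8·4·1 = 591 ≡ 8.
  S = (2, 7, 8) ≠ 0, so r is not a codeword (an error is present).
Step 3: locate the error. For a single error e at position i, S_ℓ = v_i·e·α_i^ℓ, so α_err = S_1/S_0.
  S_0^{−1} = 2^{−1} = 6 (mod 11), so α_err = 7·6 = 42 ≡ 9 = α_5. Error position i = 5.
  Consistency check: S_2/S_1 = 8·8 = 64 ≡ 9 = α_err ✓ (single-error assumption holds).
Step 4: error magnitude e = S_0/v_5 = S_0·∏_{j≠5}(α_5 − α_j) = 2·7 = 14 ≡ 3 (mod 11).
Step 5: correct position 5: c_5 = r_5 − e = 1 − 3 ≡ 9 (mod 11). Hence c = [8, 7, 1, 10, 9].
  Check: interpolating c through the α_i gives m(x) = 3 + 8·x (degree < 2) with m(α_i) = c_i for every i, so c is indeed a codeword.


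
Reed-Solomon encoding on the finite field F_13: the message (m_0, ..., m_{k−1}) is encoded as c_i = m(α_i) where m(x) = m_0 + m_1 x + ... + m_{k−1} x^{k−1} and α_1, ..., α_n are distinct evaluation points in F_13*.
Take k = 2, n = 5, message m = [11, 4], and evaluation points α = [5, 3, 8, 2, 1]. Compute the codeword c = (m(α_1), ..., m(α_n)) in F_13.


c = [5, 10, 4, 6, 2]

Message polynomial: m(x) = 11 + 4·x (mod 13).
For each evaluation point α_i, compute m(α_i) mod 13:
  α_1 = 5: Horner steps 4 → 5, so m(5) = 5.
  α_2 = 3: Horner steps 4 → 10, so m(3) = 10.
  α_3 = 8: Horner steps 4 → 4, so m(8) = 4.
  α_4 = 2: Horner steps 4 → 6, so m(2) = 6.
  α_5 = 1: Horner steps 4 → 2, so m(1) = 2.
Codeword c = [5, 10, 4, 6, 2] ∈ F_13^5.


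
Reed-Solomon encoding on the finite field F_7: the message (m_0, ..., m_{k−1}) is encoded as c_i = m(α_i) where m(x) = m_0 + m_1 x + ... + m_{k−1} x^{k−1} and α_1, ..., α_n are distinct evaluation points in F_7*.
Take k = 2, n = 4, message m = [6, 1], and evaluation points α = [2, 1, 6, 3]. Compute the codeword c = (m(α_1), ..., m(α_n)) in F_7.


c = [1, 0, 5, 2]

Message polynomial: m(x) = 6 + 1·x (mod 7).
For each evaluation point α_i, compute m(α_i) mod 7:
  α_1 = 2: Horner steps 1 → 1, so m(2) = 1.
  α_2 = 1: Horner steps 1 → 0, so m(1) = 0.
  α_3 = 6: Horner steps 1 → 5, so m(6) = 5.
  α_4 = 3: Horner steps 1 → 2, so m(3) = 2.
Codeword c = [1, 0, 5, 2] ∈ F_7^4.


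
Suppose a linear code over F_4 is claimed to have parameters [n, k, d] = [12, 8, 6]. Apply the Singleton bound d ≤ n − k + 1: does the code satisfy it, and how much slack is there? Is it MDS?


Singleton RHS = n − k + 1 = 5, slack = -1, bound violated (no such code; not MDS).

Singleton bound: d ≤ n − k + 1.
Here n = 12, k = 8, so n − k + 1 = 5.
Given d = 6, check d ≤ 5: NO.
Slack = (n − k + 1) − d = -1.
The slack is negative: d = 6 exceeds n − k + 1 = 5 by 1, so the Singleton bound is violated and no linear [12, 8, 6]_4 code can exist. In particular it is not MDS (MDS requires d = n − k + 1 exactly).
Description: the claimed parameters are [12, 8, 6]_4; such a code would be impossible (violates the Singleton bound).


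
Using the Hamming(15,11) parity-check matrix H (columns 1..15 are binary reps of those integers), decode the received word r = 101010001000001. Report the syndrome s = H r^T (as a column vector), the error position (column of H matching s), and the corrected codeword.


s = (0, 0, 0, 1)^T, error position = 1, corrected codeword c = 001010001000001

Compute s = H r^T mod 2 one row at a time:
  s_1 = 0 + 1 + 0 + 0 + 0 + 0 + 0 + 1 = 2 ≡ 0 (mod 2).
  s_2 = 0 + 1 + 0 + 0 + 0 + 0 + 0 + 1 = 2 ≡ 0 (mod 2).
  s_3 = 0 + 1 + 0 + 0 + 0 + 0 + 0 + 1 = 2 ≡ 0 (mod 2).
  s_4 = 1 + 1 + 1 + 0 + 1 + 0 + 0 + 1 = 5 ≡ 1 (mod 2).
s = (0, 0, 0, 1)^T — this equals column 1 of H (binary 0001), so error is at position 1.
Correct: flip bit 1 of r = 101010001000001 to get c = 001010001000001.


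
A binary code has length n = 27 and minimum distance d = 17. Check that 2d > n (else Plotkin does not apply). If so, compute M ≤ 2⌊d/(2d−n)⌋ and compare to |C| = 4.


Plotkin bound M ≤ 4; given |C| = 4 ≤ bound (satisfied).

Check applicability: 2d = 34, n = 27.
2d − n = 7 > 0, so Plotkin applies.
Compute d/(2d−n) = 17/7 ≈ 2.4286.
⌊d/(2d−n)⌋ = 2.
Plotkin bound: M ≤ 2·2 = 4.
Given |C| = 4, check: satisfied.
This |C| is at the Plotkin bound.


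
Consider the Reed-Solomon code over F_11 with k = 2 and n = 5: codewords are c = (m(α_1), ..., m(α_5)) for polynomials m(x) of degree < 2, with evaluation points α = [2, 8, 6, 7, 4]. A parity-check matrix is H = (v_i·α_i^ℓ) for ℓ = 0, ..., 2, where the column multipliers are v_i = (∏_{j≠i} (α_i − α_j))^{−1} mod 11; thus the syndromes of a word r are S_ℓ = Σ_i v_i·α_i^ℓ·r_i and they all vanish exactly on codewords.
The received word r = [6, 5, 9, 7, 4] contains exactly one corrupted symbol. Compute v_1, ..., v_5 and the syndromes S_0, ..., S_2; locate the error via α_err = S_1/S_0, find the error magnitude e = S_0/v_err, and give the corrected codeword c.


S = (5, 9, 3), error at position 5, error magnitude e = 2, c = [6, 5, 9, 7, 2].

Step 1: column multipliers v_i = (∏_{j≠i}(α_i − α_j))^{−1} mod 11.
  i = 1 (α = 2): (2−8)(2−6)(2−7)(2−4) = (−6)·(−4)·(−5)·(−2) = 240 ≡ 9, so v_1 = 9^{−1} = 5 (mod 11).
  i = 2 (α = 8): (8−2)(8−6)(8−7)(8−4) = 6·2·1·4 = 48 ≡ 4, so v_2 = 4^{−1} = 3 (mod 11).
  i = 3 (α = 6): (6−2)(6−8)(6−7)(6−4) = 4·(−2)·(−1)·2 = 16 ≡ 5, so v_3 = 5^{−1} = 9 (mod 11).
  i = 4 (α = 7): (7−2)(7−8)(7−6)(7−4) = 5·(−1)·1·3 = −15 ≡ 7, so v_4 = 7^{−1} = 8 (mod 11).
  i = 5 (α = 4): (4−2)(4−8)(4−6)(4−7) = 2·(−4)·(−2)·(−3) = −48 ≡ 7, so v_5 = 7^{−1} = 8 (mod 11).
  v = [5, 3, 9, 8, 8].
Step 2: syndromes of r = [6, 5, 9, 7, 4] (all sums mod 11).
  S_0 = Σ v_i r_i = 5·6 + 3·5 + 9·9 + 8·7 + 8·4 = 214 ≡ 5.
  S_1 = Σ v_i α_i r_i = 5·2·6 + 3·8·5 + 9·6·9 + 8·7·7 + 8·4·4 = 1186 ≡ 9.
  α_i^2 mod 11 = [4, 9, 3, 5, 5].
  S_2 = Σ v_i α_i^2 r_i = 5·4·6 + 3·9·5 + 9·3·9 + 8·5·7 + 8·5·4 = 938 ≡ 3.
  S = (5, 9, 3) ≠ 0, so r is not a codeword (an error is present).
Step 3: locate the error. For a single error e at position i, S_ℓ = v_i·e·α_i^ℓ, so α_err = S_1/S_0.
  S_0^{−1} = 5^{−1} = 9 (mod 11), so α_err = 9·9 = 81 ≡ 4 = α_5. Error position i = 5.
  Consistency check: S_2/S_1 = 3·5 = 15 ≡ 4 = α_err ✓ (single-error assumption holds).
Step 4: error magnitude e = S_0/v_5 = S_0·∏_{j≠5}(α_5 − α_j) = 5·7 = 35 ≡ 2 (mod 11).
Step 5: correct position 5: c_5 = r_5 − e = 4 − 2 ≡ 2 (mod 11). Hence c = [6, 5, 9, 7, 2].
  Check: interpolating c through the α_i gives m(x) = 10 + 9·x (degree < 2) with m(α_i) = c_i for every i, so c is indeed a codeword.


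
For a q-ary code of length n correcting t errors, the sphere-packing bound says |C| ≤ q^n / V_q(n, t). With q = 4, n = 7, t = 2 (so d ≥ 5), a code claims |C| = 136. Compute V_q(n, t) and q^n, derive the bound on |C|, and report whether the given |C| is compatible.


V_q(n, t) = 211, q^n = 16384, Hamming bound = 77, |C| = 136 > bound (violated).

Step 1: Compute V_q(n, t) = Σ_{j=0}^2 C(n, j) (q−1)^j.
  j = 0: C(7,0)·(3)^0 = 1·1 = 1.
  j = 1: C(7,1)·(3)^1 = 7·3 = 21.
  j = 2: C(7,2)·(3)^2 = 21·9 = 189.
  V_q(n, t) = 1 + 21 + 189 = 211.
Step 2: q^n = 4^7 = 16384.
Step 3: Hamming bound ⌊q^n / V_q(n,t)⌋ = ⌊16384/211⌋ = 77.
Step 4: Compare |C| = 136 to 77: violated.
The claimed |C| lies above the Hamming bound, so no 4-ary code of length 7 with d ≥ 5 can have 136 codewords.


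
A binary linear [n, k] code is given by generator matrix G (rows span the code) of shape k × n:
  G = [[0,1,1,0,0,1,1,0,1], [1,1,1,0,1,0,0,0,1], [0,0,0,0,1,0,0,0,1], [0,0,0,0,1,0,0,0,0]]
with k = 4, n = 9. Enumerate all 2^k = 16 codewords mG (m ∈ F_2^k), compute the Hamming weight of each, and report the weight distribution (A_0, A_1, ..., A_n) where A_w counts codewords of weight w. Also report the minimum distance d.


Weight distribution: A_0 = 1, A_1 = 2, A_2 = 1, A_3 = 2, A_4 = 5, A_5 = 4, A_6 = 1. Minimum distance d = 1.

Enumerate all 2^4 = 16 messages m ∈ F_2^4.
For each, compute codeword c = mG in F_2^9, then tally its weight.
  m = 0000 → c = 000000000, weight = 0.
  m = 1000 → c = 011001101, weight = 5.
  m = 0100 → c = 111010001, weight = 5.
  m = 1100 → c = 100011100, weight = 4.
  m = 0010 → c = 000010001, weight = 2.
  m = 1010 → c = 011011100, weight = 5.
  m = 0110 → c = 111000000, weight = 3.
  m = 1110 → c = 100001101, weight = 4.
  m = 0001 → c = 000010000, weight = 1.
  m = 1001 → c = 011011101, weight = 6.
  m = 0101 → c = 111000001, weight = 4.
  m = 1101 → c = 100001100, weight = 3.
  m = 0011 → c = 000000001, weight = 1.
  m = 1011 → c = 011001100, weight = 4.
  m = 0111 → c = 111010000, weight = 4.
  m = 1111 → c = 100011101, weight = 5.
Tally weights:
  weight 0: 1 codewords.
  weight 1: 2 codewords.
  weight 2: 1 codewords.
  weight 3: 2 codewords.
  weight 4: 5 codewords.
  weight 5: 4 codewords.
  weight 6: 1 codewords.
Minimum distance d = smallest w > 0 with A_w > 0 = 1.
Sanity: Σ A_w = 16 = 2^4 = 16 ✓.


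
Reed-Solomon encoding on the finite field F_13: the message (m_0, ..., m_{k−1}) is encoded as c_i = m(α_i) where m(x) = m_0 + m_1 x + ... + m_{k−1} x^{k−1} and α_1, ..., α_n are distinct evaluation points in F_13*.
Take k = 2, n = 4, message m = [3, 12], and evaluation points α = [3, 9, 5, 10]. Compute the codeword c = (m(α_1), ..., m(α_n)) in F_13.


c = [0, 7, 11, 6]

Message polynomial: m(x) = 3 + 12·x (mod 13).
For each evaluation point α_i, compute m(α_i) mod 13:
  α_1 = 3: Horner steps 12 → 0, so m(3) = 0.
  α_2 = 9: Horner steps 12 → 7, so m(9) = 7.
  α_3 = 5: Horner steps 12 → 11, so m(5) = 11.
  α_4 = 10: Horner steps 12 → 6, so m(10) = 6.
Codeword c = [0, 7, 11, 6] ∈ F_13^4.
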